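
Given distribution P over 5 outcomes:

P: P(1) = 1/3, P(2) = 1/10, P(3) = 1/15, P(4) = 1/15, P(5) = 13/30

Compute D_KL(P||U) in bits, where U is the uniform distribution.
0.4177 bits

U(i) = 1/5 for all i

D_KL(P||U) = Σ P(x) log₂(P(x) / (1/5))
           = Σ P(x) log₂(P(x)) + log₂(5)
           = log₂(5) - H(P)

H(P) = -Σ P(x) log₂(P(x)):
  -P(1)·log₂(P(1)) = -(1/3)·log₂(1/3) = 0.52832
  -P(2)·log₂(P(2)) = -(1/10)·log₂(1/10) = 0.33219
  -P(3)·log₂(P(3)) = -(1/15)·log₂(1/15) = 0.26046
  -P(4)·log₂(P(4)) = -(1/15)·log₂(1/15) = 0.26046
  -P(5)·log₂(P(5)) = -(13/30)·log₂(13/30) = 0.52280
H(P) = 0.52832 + 0.33219 + 0.26046 + 0.26046 + 0.52280 = 1.90423 bits

log₂(5) = 2.32193 bits

D_KL(P||U) = 2.32193 - 1.90423 = 0.41770 ≈ 0.4177 bits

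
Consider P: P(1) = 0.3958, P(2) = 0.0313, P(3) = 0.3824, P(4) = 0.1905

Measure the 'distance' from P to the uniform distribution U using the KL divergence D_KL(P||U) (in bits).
0.3283 bits

U(i) = 1/4 for all i

D_KL(P||U) = Σ P(x) log₂(P(x) / (1/4))
           = Σ P(x) log₂(P(x)) + log₂(4)
           = log₂(4) - H(P)

H(P) = -Σ P(x) log₂(P(x)):
  -P(1)·log₂(P(1)) = -(0.3958)·log₂(0.3958) = 0.52925
  -P(2)·log₂(P(2)) = -(0.0313)·log₂(0.0313) = 0.15643
  -P(3)·log₂(P(3)) = -(0.3824)·log₂(0.3824) = 0.53033
  -P(4)·log₂(P(4)) = -(0.1905)·log₂(0.1905) = 0.45570
H(P) = 0.52925 + 0.15643 + 0.53033 + 0.45570 = 1.67171 bits

log₂(4) = 2.00000 bits

D_KL(P||U) = 2.00000 - 1.67171 = 0.32829 ≈ 0.3283 bits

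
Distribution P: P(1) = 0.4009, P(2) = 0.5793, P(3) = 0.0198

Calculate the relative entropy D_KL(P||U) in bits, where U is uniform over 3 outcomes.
0.4880 bits

U(i) = 1/3 for all i

D_KL(P||U) = Σ P(x) log₂(P(x) / (1/3))
           = Σ P(x) log₂(P(x)) + log₂(3)
           = log₂(3) - H(P)

H(P) = -Σ P(x) log₂(P(x)):
  -P(1)·log₂(P(1)) = -(0.4009)·log₂(0.4009) = 0.52866
  -P(2)·log₂(P(2)) = -(0.5793)·log₂(0.5793) = 0.45627
  -P(3)·log₂(P(3)) = -(0.0198)·log₂(0.0198) = 0.11204
H(P) = 0.52866 + 0.45627 + 0.11204 = 1.09697 bits

log₂(3) = 1.58496 bits

D_KL(P||U) = 1.58496 - 1.09697 = 0.48799 ≈ 0.4880 bits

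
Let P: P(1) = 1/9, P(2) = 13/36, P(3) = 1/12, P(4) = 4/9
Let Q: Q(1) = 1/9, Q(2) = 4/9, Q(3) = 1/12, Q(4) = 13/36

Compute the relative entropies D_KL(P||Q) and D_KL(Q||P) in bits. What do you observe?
D_KL(P||Q) = 0.0250 bits, D_KL(Q||P) = 0.0250 bits. The two directions give the same value here, because Q is a self-inverse relabeling of P; in general KL divergence is asymmetric.

D_KL(P||Q) = Σ P(x) log₂(P(x)/Q(x))

Computing term by term:
  P(1)·log₂(P(1)/Q(1)) = (1/9)·log₂((1/9)/(1/9)) = 0.00000
  P(2)·log₂(P(2)/Q(2)) = (13/36)·log₂((13/36)/(4/9)) = -0.10817
  P(3)·log₂(P(3)/Q(3)) = (1/12)·log₂((1/12)/(1/12)) = 0.00000
  P(4)·log₂(P(4)/Q(4)) = (4/9)·log₂((4/9)/(13/36)) = 0.13314

D_KL(P||Q) = 0.00000 - 0.10817 + 0.00000 + 0.13314 = 0.02497 ≈ 0.0250 bits

D_KL(Q||P) = Σ Q(x) log₂(Q(x)/P(x))

Computing term by term:
  Q(1)·log₂(Q(1)/P(1)) = (1/9)·log₂((1/9)/(1/9)) = 0.00000
  Q(2)·log₂(Q(2)/P(2)) = (4/9)·log₂((4/9)/(13/36)) = 0.13314
  Q(3)·log₂(Q(3)/P(3)) = (1/12)·log₂((1/12)/(1/12)) = 0.00000
  Q(4)·log₂(Q(4)/P(4)) = (13/36)·log₂((13/36)/(4/9)) = -0.10817

D_KL(Q||P) = 0.00000 + 0.13314 + 0.00000 - 0.10817 = 0.02497 ≈ 0.0250 bits

These ARE equal here. Q is P with outcomes relabeled (Q(2) = P(4), Q(4) = P(2)) by a relabeling that is its own inverse, so the two sums contain exactly the same terms in a different order. This is a special case — KL divergence is not symmetric in general: D_KL(P||Q) ≠ D_KL(Q||P) for most P, Q.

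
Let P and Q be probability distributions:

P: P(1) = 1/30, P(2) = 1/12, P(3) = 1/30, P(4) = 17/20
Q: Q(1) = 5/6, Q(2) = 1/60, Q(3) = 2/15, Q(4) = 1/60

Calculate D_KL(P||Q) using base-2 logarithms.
4.7936 bits

D_KL(P||Q) = Σ P(x) log₂(P(x)/Q(x))

Computing term by term:
  P(1)·log₂(P(1)/Q(1)) = (1/30)·log₂((1/30)/(5/6)) = -0.15480
  P(2)·log₂(P(2)/Q(2)) = (1/12)·log₂((1/12)/(1/60)) = 0.19349
  P(3)·log₂(P(3)/Q(3)) = (1/30)·log₂((1/30)/(2/15)) = -0.06667
  P(4)·log₂(P(4)/Q(4)) = (17/20)·log₂((17/20)/(1/60)) = 4.82156

D_KL(P||Q) = -0.15480 + 0.19349 - 0.06667 + 4.82156 = 4.79358 ≈ 4.7936 bits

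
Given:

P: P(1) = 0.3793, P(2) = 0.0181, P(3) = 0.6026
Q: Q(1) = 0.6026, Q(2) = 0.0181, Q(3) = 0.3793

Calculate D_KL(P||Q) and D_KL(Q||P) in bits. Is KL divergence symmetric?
D_KL(P||Q) = 0.1491 bits, D_KL(Q||P) = 0.1491 bits. The two values coincide for this particular pair, but no — KL divergence is not symmetric in general.

D_KL(P||Q) = Σ P(x) log₂(P(x)/Q(x))

Computing term by term:
  P(1)·log₂(P(1)/Q(1)) = 0.3793·log₂(0.3793/0.6026) = -0.25332
  P(2)·log₂(P(2)/Q(2)) = 0.0181·log₂(0.0181/0.0181) = 0.00000
  P(3)·log₂(P(3)/Q(3)) = 0.6026·log₂(0.6026/0.3793) = 0.40245

D_KL(P||Q) = -0.25332 + 0.00000 + 0.40245 = 0.14913 ≈ 0.1491 bits

D_KL(Q||P) = Σ Q(x) log₂(Q(x)/P(x))

Computing term by term:
  Q(1)·log₂(Q(1)/P(1)) = 0.6026·log₂(0.6026/0.3793) = 0.40245
  Q(2)·log₂(Q(2)/P(2)) = 0.0181·log₂(0.0181/0.0181) = 0.00000
  Q(3)·log₂(Q(3)/P(3)) = 0.3793·log₂(0.3793/0.6026) = -0.25332

D_KL(Q||P) = 0.40245 + 0.00000 - 0.25332 = 0.14913 ≈ 0.1491 bits

These ARE equal here. Q is P with outcomes relabeled (Q(1) = P(3), Q(3) = P(1)) by a relabeling that is its own inverse, so the two sums contain exactly the same terms in a different order. This is a special case — KL divergence is not symmetric in general: D_KL(P||Q) ≠ D_KL(Q||P) for most P, Q.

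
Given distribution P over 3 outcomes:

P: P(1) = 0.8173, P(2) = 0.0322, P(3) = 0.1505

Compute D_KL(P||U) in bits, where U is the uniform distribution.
0.7763 bits

U(i) = 1/3 for all i

D_KL(P||U) = Σ P(x) log₂(P(x) / (1/3))
           = Σ P(x) log₂(P(x)) + log₂(3)
           = log₂(3) - H(P)

H(P) = -Σ P(x) log₂(P(x)):
  -P(1)·log₂(P(1)) = -(0.8173)·log₂(0.8173) = 0.23789
  -P(2)·log₂(P(2)) = -(0.0322)·log₂(0.0322) = 0.15961
  -P(3)·log₂(P(3)) = -(0.1505)·log₂(0.1505) = 0.41119
H(P) = 0.23789 + 0.15961 + 0.41119 = 0.80869 bits

log₂(3) = 1.58496 bits

D_KL(P||U) = 1.58496 - 0.80869 = 0.77627 ≈ 0.7763 bits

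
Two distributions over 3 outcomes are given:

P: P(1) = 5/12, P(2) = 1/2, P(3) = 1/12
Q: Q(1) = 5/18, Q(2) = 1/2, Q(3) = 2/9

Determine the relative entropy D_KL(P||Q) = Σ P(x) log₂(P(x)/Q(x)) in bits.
0.1258 bits

D_KL(P||Q) = Σ P(x) log₂(P(x)/Q(x))

Computing term by term:
  P(1)·log₂(P(1)/Q(1)) = (5/12)·log₂((5/12)/(5/18)) = 0.24373
  P(2)·log₂(P(2)/Q(2)) = (1/2)·log₂((1/2)/(1/2)) = 0.00000
  P(3)·log₂(P(3)/Q(3)) = (1/12)·log₂((1/12)/(2/9)) = -0.11792

D_KL(P||Q) = 0.24373 + 0.00000 - 0.11792 = 0.12581 ≈ 0.1258 bits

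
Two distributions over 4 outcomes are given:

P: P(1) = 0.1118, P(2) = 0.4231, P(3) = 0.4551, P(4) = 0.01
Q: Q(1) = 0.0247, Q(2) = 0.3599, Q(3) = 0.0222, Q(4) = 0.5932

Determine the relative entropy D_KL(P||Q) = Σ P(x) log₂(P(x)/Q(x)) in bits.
2.2665 bits

D_KL(P||Q) = Σ P(x) log₂(P(x)/Q(x))

Computing term by term:
  P(1)·log₂(P(1)/Q(1)) = 0.1118·log₂(0.1118/0.0247) = 0.24354
  P(2)·log₂(P(2)/Q(2)) = 0.4231·log₂(0.4231/0.3599) = 0.09875
  P(3)·log₂(P(3)/Q(3)) = 0.4551·log₂(0.4551/0.0222) = 1.98312
  P(4)·log₂(P(4)/Q(4)) = 0.01·log₂(0.01/0.5932) = -0.05890

D_KL(P||Q) = 0.24354 + 0.09875 + 1.98312 - 0.05890 = 2.26651 ≈ 2.2665 bits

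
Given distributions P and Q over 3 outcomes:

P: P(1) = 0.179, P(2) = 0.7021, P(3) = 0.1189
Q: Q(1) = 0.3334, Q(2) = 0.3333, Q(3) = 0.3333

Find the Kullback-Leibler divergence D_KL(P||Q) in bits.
0.4172 bits

D_KL(P||Q) = Σ P(x) log₂(P(x)/Q(x))

Computing term by term:
  P(1)·log₂(P(1)/Q(1)) = 0.179·log₂(0.179/0.3334) = -0.16062
  P(2)·log₂(P(2)/Q(2)) = 0.7021·log₂(0.7021/0.3333) = 0.75466
  P(3)·log₂(P(3)/Q(3)) = 0.1189·log₂(0.1189/0.3333) = -0.17681

D_KL(P||Q) = -0.16062 + 0.75466 - 0.17681 = 0.41723 ≈ 0.4172 bits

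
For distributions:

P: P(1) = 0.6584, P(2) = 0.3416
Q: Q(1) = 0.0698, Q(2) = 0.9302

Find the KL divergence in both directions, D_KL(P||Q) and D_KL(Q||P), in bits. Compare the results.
D_KL(P||Q) = 1.6380 bits, D_KL(Q||P) = 1.1184 bits. D_KL(P||Q) is larger than D_KL(Q||P) by 0.5196 bits; the two directions differ.

D_KL(P||Q) = Σ P(x) log₂(P(x)/Q(x))

Computing term by term:
  P(1)·log₂(P(1)/Q(1)) = 0.6584·log₂(0.6584/0.0698) = 2.13168
  P(2)·log₂(P(2)/Q(2)) = 0.3416·log₂(0.3416/0.9302) = -0.49369

D_KL(P||Q) = 2.13168 - 0.49369 = 1.63799 ≈ 1.6380 bits

D_KL(Q||P) = Σ Q(x) log₂(Q(x)/P(x))

Computing term by term:
  Q(1)·log₂(Q(1)/P(1)) = 0.0698·log₂(0.0698/0.6584) = -0.22599
  Q(2)·log₂(Q(2)/P(2)) = 0.9302·log₂(0.9302/0.3416) = 1.34436

D_KL(Q||P) = -0.22599 + 1.34436 = 1.11837 ≈ 1.1184 bits

These are NOT equal (difference: 0.5196 bits). KL divergence is asymmetric: D_KL(P||Q) ≠ D_KL(Q||P) in general.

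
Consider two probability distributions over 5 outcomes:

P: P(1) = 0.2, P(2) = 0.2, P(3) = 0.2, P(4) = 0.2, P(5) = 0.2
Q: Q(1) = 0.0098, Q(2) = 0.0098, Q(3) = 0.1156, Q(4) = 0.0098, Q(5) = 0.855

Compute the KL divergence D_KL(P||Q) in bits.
2.3496 bits

D_KL(P||Q) = Σ P(x) log₂(P(x)/Q(x))

Computing term by term:
  P(1)·log₂(P(1)/Q(1)) = 0.2·log₂(0.2/0.0098) = 0.87021
  P(2)·log₂(P(2)/Q(2)) = 0.2·log₂(0.2/0.0098) = 0.87021
  P(3)·log₂(P(3)/Q(3)) = 0.2·log₂(0.2/0.1156) = 0.15817
  P(4)·log₂(P(4)/Q(4)) = 0.2·log₂(0.2/0.0098) = 0.87021
  P(5)·log₂(P(5)/Q(5)) = 0.2·log₂(0.2/0.855) = -0.41918

D_KL(P||Q) = 0.87021 + 0.87021 + 0.15817 + 0.87021 - 0.41918 = 2.34962 ≈ 2.3496 bits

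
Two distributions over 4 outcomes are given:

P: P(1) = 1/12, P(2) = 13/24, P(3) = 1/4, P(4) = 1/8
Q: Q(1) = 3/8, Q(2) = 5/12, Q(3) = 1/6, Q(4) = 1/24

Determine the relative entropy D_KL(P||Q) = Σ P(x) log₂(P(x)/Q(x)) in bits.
0.3686 bits

D_KL(P||Q) = Σ P(x) log₂(P(x)/Q(x))

Computing term by term:
  P(1)·log₂(P(1)/Q(1)) = (1/12)·log₂((1/12)/(3/8)) = -0.18083
  P(2)·log₂(P(2)/Q(2)) = (13/24)·log₂((13/24)/(5/12)) = 0.20503
  P(3)·log₂(P(3)/Q(3)) = (1/4)·log₂((1/4)/(1/6)) = 0.14624
  P(4)·log₂(P(4)/Q(4)) = (1/8)·log₂((1/8)/(1/24)) = 0.19812

D_KL(P||Q) = -0.18083 + 0.20503 + 0.14624 + 0.19812 = 0.36856 ≈ 0.3686 bits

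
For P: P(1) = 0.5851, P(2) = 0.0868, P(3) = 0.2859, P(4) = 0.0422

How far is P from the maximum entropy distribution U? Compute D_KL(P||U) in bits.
0.5323 bits

U(i) = 1/4 for all i

D_KL(P||U) = Σ P(x) log₂(P(x) / (1/4))
           = Σ P(x) log₂(P(x)) + log₂(4)
           = log₂(4) - H(P)

H(P) = -Σ P(x) log₂(P(x)):
  -P(1)·log₂(P(1)) = -(0.5851)·log₂(0.5851) = 0.45243
  -P(2)·log₂(P(2)) = -(0.0868)·log₂(0.0868) = 0.30607
  -P(3)·log₂(P(3)) = -(0.2859)·log₂(0.2859) = 0.51645
  -P(4)·log₂(P(4)) = -(0.0422)·log₂(0.0422) = 0.19271
H(P) = 0.45243 + 0.30607 + 0.51645 + 0.19271 = 1.46766 bits

log₂(4) = 2.00000 bits

D_KL(P||U) = 2.00000 - 1.46766 = 0.53234 ≈ 0.5323 bits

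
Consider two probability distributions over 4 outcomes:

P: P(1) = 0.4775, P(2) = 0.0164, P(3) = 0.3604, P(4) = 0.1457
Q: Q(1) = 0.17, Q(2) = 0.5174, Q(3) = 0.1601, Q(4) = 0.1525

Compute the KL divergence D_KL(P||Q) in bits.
1.0421 bits

D_KL(P||Q) = Σ P(x) log₂(P(x)/Q(x))

Computing term by term:
  P(1)·log₂(P(1)/Q(1)) = 0.4775·log₂(0.4775/0.17) = 0.71146
  P(2)·log₂(P(2)/Q(2)) = 0.0164·log₂(0.0164/0.5174) = -0.08166
  P(3)·log₂(P(3)/Q(3)) = 0.3604·log₂(0.3604/0.1601) = 0.42189
  P(4)·log₂(P(4)/Q(4)) = 0.1457·log₂(0.1457/0.1525) = -0.00959

D_KL(P||Q) = 0.71146 - 0.08166 + 0.42189 - 0.00959 = 1.04210 ≈ 1.0421 bits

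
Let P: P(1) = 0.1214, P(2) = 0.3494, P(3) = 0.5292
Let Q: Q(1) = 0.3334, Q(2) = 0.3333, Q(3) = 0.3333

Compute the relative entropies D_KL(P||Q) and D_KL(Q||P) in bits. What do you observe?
D_KL(P||Q) = 0.1998 bits, D_KL(Q||P) = 0.2409 bits. The two directions give different values (D_KL(Q||P) exceeds D_KL(P||Q) by 0.0411 bits): KL divergence is asymmetric.

D_KL(P||Q) = Σ P(x) log₂(P(x)/Q(x))

Computing term by term:
  P(1)·log₂(P(1)/Q(1)) = 0.1214·log₂(0.1214/0.3334) = -0.17694
  P(2)·log₂(P(2)/Q(2)) = 0.3494·log₂(0.3494/0.3333) = 0.02378
  P(3)·log₂(P(3)/Q(3)) = 0.5292·log₂(0.5292/0.3333) = 0.35297

D_KL(P||Q) = -0.17694 + 0.02378 + 0.35297 = 0.19981 ≈ 0.1998 bits

D_KL(Q||P) = Σ Q(x) log₂(Q(x)/P(x))

Computing term by term:
  Q(1)·log₂(Q(1)/P(1)) = 0.3334·log₂(0.3334/0.1214) = 0.48593
  Q(2)·log₂(Q(2)/P(2)) = 0.3333·log₂(0.3333/0.3494) = -0.02268
  Q(3)·log₂(Q(3)/P(3)) = 0.3333·log₂(0.3333/0.5292) = -0.22231

D_KL(Q||P) = 0.48593 - 0.02268 - 0.22231 = 0.24094 ≈ 0.2409 bits

These are NOT equal (difference: 0.0411 bits). KL divergence is asymmetric: D_KL(P||Q) ≠ D_KL(Q||P) in general.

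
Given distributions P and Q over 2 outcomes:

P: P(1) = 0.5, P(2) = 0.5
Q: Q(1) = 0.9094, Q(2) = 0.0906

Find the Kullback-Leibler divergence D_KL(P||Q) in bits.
0.8007 bits

D_KL(P||Q) = Σ P(x) log₂(P(x)/Q(x))

Computing term by term:
  P(1)·log₂(P(1)/Q(1)) = 0.5·log₂(0.5/0.9094) = -0.43149
  P(2)·log₂(P(2)/Q(2)) = 0.5·log₂(0.5/0.0906) = 1.23217

D_KL(P||Q) = -0.43149 + 1.23217 = 0.80068 ≈ 0.8007 bits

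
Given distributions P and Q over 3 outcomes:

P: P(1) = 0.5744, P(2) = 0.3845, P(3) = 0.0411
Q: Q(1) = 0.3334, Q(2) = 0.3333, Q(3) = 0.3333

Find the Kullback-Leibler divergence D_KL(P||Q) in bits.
0.4060 bits

D_KL(P||Q) = Σ P(x) log₂(P(x)/Q(x))

Computing term by term:
  P(1)·log₂(P(1)/Q(1)) = 0.5744·log₂(0.5744/0.3334) = 0.45079
  P(2)·log₂(P(2)/Q(2)) = 0.3845·log₂(0.3845/0.3333) = 0.07927
  P(3)·log₂(P(3)/Q(3)) = 0.0411·log₂(0.0411/0.3333) = -0.12411

D_KL(P||Q) = 0.45079 + 0.07927 - 0.12411 = 0.40595 ≈ 0.4060 bits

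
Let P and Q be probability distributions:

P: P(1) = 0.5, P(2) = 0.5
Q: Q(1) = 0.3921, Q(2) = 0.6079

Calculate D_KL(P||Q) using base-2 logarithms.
0.0344 bits

D_KL(P||Q) = Σ P(x) log₂(P(x)/Q(x))

Computing term by term:
  P(1)·log₂(P(1)/Q(1)) = 0.5·log₂(0.5/0.3921) = 0.17535
  P(2)·log₂(P(2)/Q(2)) = 0.5·log₂(0.5/0.6079) = -0.14095

D_KL(P||Q) = 0.17535 - 0.14095 = 0.03440 ≈ 0.0344 bits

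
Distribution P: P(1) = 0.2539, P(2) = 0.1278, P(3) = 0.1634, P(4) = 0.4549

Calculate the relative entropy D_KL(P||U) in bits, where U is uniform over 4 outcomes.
0.1746 bits

U(i) = 1/4 for all i

D_KL(P||U) = Σ P(x) log₂(P(x) / (1/4))
           = Σ P(x) log₂(P(x)) + log₂(4)
           = log₂(4) - H(P)

H(P) = -Σ P(x) log₂(P(x)):
  -P(1)·log₂(P(1)) = -(0.2539)·log₂(0.2539) = 0.50213
  -P(2)·log₂(P(2)) = -(0.1278)·log₂(0.1278) = 0.37932
  -P(3)·log₂(P(3)) = -(0.1634)·log₂(0.1634) = 0.42705
  -P(4)·log₂(P(4)) = -(0.4549)·log₂(0.4549) = 0.51694
H(P) = 0.50213 + 0.37932 + 0.42705 + 0.51694 = 1.82544 bits

log₂(4) = 2.00000 bits

D_KL(P||U) = 2.00000 - 1.82544 = 0.17456 ≈ 0.1746 bits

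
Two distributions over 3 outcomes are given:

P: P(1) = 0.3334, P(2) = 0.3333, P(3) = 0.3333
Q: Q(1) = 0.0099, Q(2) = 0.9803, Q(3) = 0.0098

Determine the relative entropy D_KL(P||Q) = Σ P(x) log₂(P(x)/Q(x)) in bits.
2.8686 bits

D_KL(P||Q) = Σ P(x) log₂(P(x)/Q(x))

Computing term by term:
  P(1)·log₂(P(1)/Q(1)) = 0.3334·log₂(0.3334/0.0099) = 1.69157
  P(2)·log₂(P(2)/Q(2)) = 0.3333·log₂(0.3333/0.9803) = -0.51875
  P(3)·log₂(P(3)/Q(3)) = 0.3333·log₂(0.3333/0.0098) = 1.69580

D_KL(P||Q) = 1.69157 - 0.51875 + 1.69580 = 2.86862 ≈ 2.8686 bits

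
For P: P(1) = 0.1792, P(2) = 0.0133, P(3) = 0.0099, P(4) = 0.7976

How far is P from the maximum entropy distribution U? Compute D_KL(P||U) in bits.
1.1465 bits

U(i) = 1/4 for all i

D_KL(P||U) = Σ P(x) log₂(P(x) / (1/4))
           = Σ P(x) log₂(P(x)) + log₂(4)
           = log₂(4) - H(P)

H(P) = -Σ P(x) log₂(P(x)):
  -P(1)·log₂(P(1)) = -(0.1792)·log₂(0.1792) = 0.44448
  -P(2)·log₂(P(2)) = -(0.0133)·log₂(0.0133) = 0.08289
  -P(3)·log₂(P(3)) = -(0.0099)·log₂(0.0099) = 0.06592
  -P(4)·log₂(P(4)) = -(0.7976)·log₂(0.7976) = 0.26023
H(P) = 0.44448 + 0.08289 + 0.06592 + 0.26023 = 0.85352 bits

log₂(4) = 2.00000 bits

D_KL(P||U) = 2.00000 - 0.85352 = 1.14648 ≈ 1.1465 bits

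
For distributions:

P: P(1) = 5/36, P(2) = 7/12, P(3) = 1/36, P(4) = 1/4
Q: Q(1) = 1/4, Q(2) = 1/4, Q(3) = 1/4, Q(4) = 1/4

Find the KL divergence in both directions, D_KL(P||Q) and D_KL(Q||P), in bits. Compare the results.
D_KL(P||Q) = 0.5072 bits, D_KL(Q||P) = 0.6989 bits. D_KL(Q||P) is larger than D_KL(P||Q) by 0.1917 bits; the two directions differ.

D_KL(P||Q) = Σ P(x) log₂(P(x)/Q(x))

Computing term by term:
  P(1)·log₂(P(1)/Q(1)) = (5/36)·log₂((5/36)/(1/4)) = -0.11778
  P(2)·log₂(P(2)/Q(2)) = (7/12)·log₂((7/12)/(1/4)) = 0.71306
  P(3)·log₂(P(3)/Q(3)) = (1/36)·log₂((1/36)/(1/4)) = -0.08805
  P(4)·log₂(P(4)/Q(4)) = (1/4)·log₂((1/4)/(1/4)) = 0.00000

D_KL(P||Q) = -0.11778 + 0.71306 - 0.08805 + 0.00000 = 0.50723 ≈ 0.5072 bits

D_KL(Q||P) = Σ Q(x) log₂(Q(x)/P(x))

Computing term by term:
  Q(1)·log₂(Q(1)/P(1)) = (1/4)·log₂((1/4)/(5/36)) = 0.21200
  Q(2)·log₂(Q(2)/P(2)) = (1/4)·log₂((1/4)/(7/12)) = -0.30560
  Q(3)·log₂(Q(3)/P(3)) = (1/4)·log₂((1/4)/(1/36)) = 0.79248
  Q(4)·log₂(Q(4)/P(4)) = (1/4)·log₂((1/4)/(1/4)) = 0.00000

D_KL(Q||P) = 0.21200 - 0.30560 + 0.79248 + 0.00000 = 0.69888 ≈ 0.6989 bits

These are NOT equal (difference: 0.1917 bits). KL divergence is asymmetric: D_KL(P||Q) ≠ D_KL(Q||P) in general.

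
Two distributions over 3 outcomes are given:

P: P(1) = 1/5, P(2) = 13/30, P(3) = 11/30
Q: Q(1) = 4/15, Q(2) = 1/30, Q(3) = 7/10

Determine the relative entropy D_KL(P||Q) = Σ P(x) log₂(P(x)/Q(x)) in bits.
1.1785 bits

D_KL(P||Q) = Σ P(x) log₂(P(x)/Q(x))

Computing term by term:
  P(1)·log₂(P(1)/Q(1)) = (1/5)·log₂((1/5)/(4/15)) = -0.08301
  P(2)·log₂(P(2)/Q(2)) = (13/30)·log₂((13/30)/(1/30)) = 1.60352
  P(3)·log₂(P(3)/Q(3)) = (11/30)·log₂((11/30)/(7/10)) = -0.34206

D_KL(P||Q) = -0.08301 + 1.60352 - 0.34206 = 1.17845 ≈ 1.1785 bits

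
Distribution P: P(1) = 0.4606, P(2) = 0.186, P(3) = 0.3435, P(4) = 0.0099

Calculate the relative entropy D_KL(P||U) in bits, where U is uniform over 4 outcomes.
0.4380 bits

U(i) = 1/4 for all i

D_KL(P||U) = Σ P(x) log₂(P(x) / (1/4))
           = Σ P(x) log₂(P(x)) + log₂(4)
           = log₂(4) - H(P)

H(P) = -Σ P(x) log₂(P(x)):
  -P(1)·log₂(P(1)) = -(0.4606)·log₂(0.4606) = 0.51514
  -P(2)·log₂(P(2)) = -(0.186)·log₂(0.186) = 0.45135
  -P(3)·log₂(P(3)) = -(0.3435)·log₂(0.3435) = 0.52955
  -P(4)·log₂(P(4)) = -(0.0099)·log₂(0.0099) = 0.06592
H(P) = 0.51514 + 0.45135 + 0.52955 + 0.06592 = 1.56196 bits

log₂(4) = 2.00000 bits

D_KL(P||U) = 2.00000 - 1.56196 = 0.43804 ≈ 0.4380 bits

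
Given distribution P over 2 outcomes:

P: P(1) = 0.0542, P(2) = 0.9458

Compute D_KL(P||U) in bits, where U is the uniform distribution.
0.6960 bits

U(i) = 1/2 for all i

D_KL(P||U) = Σ P(x) log₂(P(x) / (1/2))
           = Σ P(x) log₂(P(x)) + log₂(2)
           = log₂(2) - H(P)

H(P) = -Σ P(x) log₂(P(x)):
  -P(1)·log₂(P(1)) = -(0.0542)·log₂(0.0542) = 0.22794
  -P(2)·log₂(P(2)) = -(0.9458)·log₂(0.9458) = 0.07604
H(P) = 0.22794 + 0.07604 = 0.30398 bits

log₂(2) = 1.00000 bits

D_KL(P||U) = 1.00000 - 0.30398 = 0.69602 ≈ 0.6960 bits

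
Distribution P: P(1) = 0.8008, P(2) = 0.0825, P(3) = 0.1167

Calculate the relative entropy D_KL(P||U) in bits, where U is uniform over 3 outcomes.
0.6697 bits

U(i) = 1/3 for all i

D_KL(P||U) = Σ P(x) log₂(P(x) / (1/3))
           = Σ P(x) log₂(P(x)) + log₂(3)
           = log₂(3) - H(P)

H(P) = -Σ P(x) log₂(P(x)):
  -P(1)·log₂(P(1)) = -(0.8008)·log₂(0.8008) = 0.25665
  -P(2)·log₂(P(2)) = -(0.0825)·log₂(0.0825) = 0.29696
  -P(3)·log₂(P(3)) = -(0.1167)·log₂(0.1167) = 0.36167
H(P) = 0.25665 + 0.29696 + 0.36167 = 0.91528 bits

log₂(3) = 1.58496 bits

D_KL(P||U) = 1.58496 - 0.91528 = 0.66968 ≈ 0.6697 bits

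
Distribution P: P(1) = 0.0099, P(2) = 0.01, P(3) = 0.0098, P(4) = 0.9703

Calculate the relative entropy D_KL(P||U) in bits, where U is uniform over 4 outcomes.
1.7600 bits

U(i) = 1/4 for all i

D_KL(P||U) = Σ P(x) log₂(P(x) / (1/4))
           = Σ P(x) log₂(P(x)) + log₂(4)
           = log₂(4) - H(P)

H(P) = -Σ P(x) log₂(P(x)):
  -P(1)·log₂(P(1)) = -(0.0099)·log₂(0.0099) = 0.06592
  -P(2)·log₂(P(2)) = -(0.01)·log₂(0.01) = 0.06644
  -P(3)·log₂(P(3)) = -(0.0098)·log₂(0.0098) = 0.06540
  -P(4)·log₂(P(4)) = -(0.9703)·log₂(0.9703) = 0.04221
H(P) = 0.06592 + 0.06644 + 0.06540 + 0.04221 = 0.23997 bits

log₂(4) = 2.00000 bits

D_KL(P||U) = 2.00000 - 0.23997 = 1.76003 ≈ 1.7600 bits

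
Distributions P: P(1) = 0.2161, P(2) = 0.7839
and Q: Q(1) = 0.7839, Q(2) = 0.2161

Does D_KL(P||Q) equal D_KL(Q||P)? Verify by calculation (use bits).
D_KL(P||Q) = 1.0555 bits, D_KL(Q||P) = 1.0555 bits. Yes — for this pair D_KL(P||Q) = D_KL(Q||P).

D_KL(P||Q) = Σ P(x) log₂(P(x)/Q(x))

Computing term by term:
  P(1)·log₂(P(1)/Q(1)) = 0.2161·log₂(0.2161/0.7839) = -0.40172
  P(2)·log₂(P(2)/Q(2)) = 0.7839·log₂(0.7839/0.2161) = 1.45725

D_KL(P||Q) = -0.40172 + 1.45725 = 1.05553 ≈ 1.0555 bits

D_KL(Q||P) = Σ Q(x) log₂(Q(x)/P(x))

Computing term by term:
  Q(1)·log₂(Q(1)/P(1)) = 0.7839·log₂(0.7839/0.2161) = 1.45725
  Q(2)·log₂(Q(2)/P(2)) = 0.2161·log₂(0.2161/0.7839) = -0.40172

D_KL(Q||P) = 1.45725 - 0.40172 = 1.05553 ≈ 1.0555 bits

These ARE equal here. Q is P with outcomes relabeled (Q(1) = P(2), Q(2) = P(1)) by a relabeling that is its own inverse, so the two sums contain exactly the same terms in a different order. This is a special case — KL divergence is not symmetric in general: D_KL(P||Q) ≠ D_KL(Q||P) for most P, Q.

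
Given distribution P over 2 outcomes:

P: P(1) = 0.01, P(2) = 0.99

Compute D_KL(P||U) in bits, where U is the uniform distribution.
0.9192 bits

U(i) = 1/2 for all i

D_KL(P||U) = Σ P(x) log₂(P(x) / (1/2))
           = Σ P(x) log₂(P(x)) + log₂(2)
           = log₂(2) - H(P)

H(P) = -Σ P(x) log₂(P(x)):
  -P(1)·log₂(P(1)) = -(0.01)·log₂(0.01) = 0.06644
  -P(2)·log₂(P(2)) = -(0.99)·log₂(0.99) = 0.01435
H(P) = 0.06644 + 0.01435 = 0.08079 bits

log₂(2) = 1.00000 bits

D_KL(P||U) = 1.00000 - 0.08079 = 0.91921 ≈ 0.9192 bits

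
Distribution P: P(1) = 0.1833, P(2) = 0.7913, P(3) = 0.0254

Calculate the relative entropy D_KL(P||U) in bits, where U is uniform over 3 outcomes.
0.7345 bits

U(i) = 1/3 for all i

D_KL(P||U) = Σ P(x) log₂(P(x) / (1/3))
           = Σ P(x) log₂(P(x)) + log₂(3)
           = log₂(3) - H(P)

H(P) = -Σ P(x) log₂(P(x)):
  -P(1)·log₂(P(1)) = -(0.1833)·log₂(0.1833) = 0.44867
  -P(2)·log₂(P(2)) = -(0.7913)·log₂(0.7913) = 0.26722
  -P(3)·log₂(P(3)) = -(0.0254)·log₂(0.0254) = 0.13460
H(P) = 0.44867 + 0.26722 + 0.13460 = 0.85049 bits

log₂(3) = 1.58496 bits

D_KL(P||U) = 1.58496 - 0.85049 = 0.73447 ≈ 0.7345 bits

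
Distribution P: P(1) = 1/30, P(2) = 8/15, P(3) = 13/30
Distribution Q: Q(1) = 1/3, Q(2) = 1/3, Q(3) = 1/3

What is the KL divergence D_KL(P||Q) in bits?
0.4149 bits

D_KL(P||Q) = Σ P(x) log₂(P(x)/Q(x))

Computing term by term:
  P(1)·log₂(P(1)/Q(1)) = (1/30)·log₂((1/30)/(1/3)) = -0.11073
  P(2)·log₂(P(2)/Q(2)) = (8/15)·log₂((8/15)/(1/3)) = 0.36164
  P(3)·log₂(P(3)/Q(3)) = (13/30)·log₂((13/30)/(1/3)) = 0.16402

D_KL(P||Q) = -0.11073 + 0.36164 + 0.16402 = 0.41493 ≈ 0.4149 bits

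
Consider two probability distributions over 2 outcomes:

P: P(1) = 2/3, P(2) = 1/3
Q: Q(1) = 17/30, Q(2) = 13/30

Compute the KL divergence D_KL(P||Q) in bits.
0.0301 bits

D_KL(P||Q) = Σ P(x) log₂(P(x)/Q(x))

Computing term by term:
  P(1)·log₂(P(1)/Q(1)) = (2/3)·log₂((2/3)/(17/30)) = 0.15631
  P(2)·log₂(P(2)/Q(2)) = (1/3)·log₂((1/3)/(13/30)) = -0.12617

D_KL(P||Q) = 0.15631 - 0.12617 = 0.03014 ≈ 0.0301 bits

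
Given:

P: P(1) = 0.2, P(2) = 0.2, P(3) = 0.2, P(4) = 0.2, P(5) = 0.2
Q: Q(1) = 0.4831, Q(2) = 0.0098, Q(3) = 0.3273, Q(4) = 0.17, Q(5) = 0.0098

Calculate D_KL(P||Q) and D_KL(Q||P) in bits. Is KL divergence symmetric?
D_KL(P||Q) = 1.3907 bits, D_KL(Q||P) = 0.7221 bits. No, KL divergence is not symmetric.

D_KL(P||Q) = Σ P(x) log₂(P(x)/Q(x))

Computing term by term:
  P(1)·log₂(P(1)/Q(1)) = 0.2·log₂(0.2/0.4831) = -0.25446
  P(2)·log₂(P(2)/Q(2)) = 0.2·log₂(0.2/0.0098) = 0.87021
  P(3)·log₂(P(3)/Q(3)) = 0.2·log₂(0.2/0.3273) = -0.14212
  P(4)·log₂(P(4)/Q(4)) = 0.2·log₂(0.2/0.17) = 0.04689
  P(5)·log₂(P(5)/Q(5)) = 0.2·log₂(0.2/0.0098) = 0.87021

D_KL(P||Q) = -0.25446 + 0.87021 - 0.14212 + 0.04689 + 0.87021 = 1.39073 ≈ 1.3907 bits

D_KL(Q||P) = Σ Q(x) log₂(Q(x)/P(x))

Computing term by term:
  Q(1)·log₂(Q(1)/P(1)) = 0.4831·log₂(0.4831/0.2) = 0.61466
  Q(2)·log₂(Q(2)/P(2)) = 0.0098·log₂(0.0098/0.2) = -0.04264
  Q(3)·log₂(Q(3)/P(3)) = 0.3273·log₂(0.3273/0.2) = 0.23258
  Q(4)·log₂(Q(4)/P(4)) = 0.17·log₂(0.17/0.2) = -0.03986
  Q(5)·log₂(Q(5)/P(5)) = 0.0098·log₂(0.0098/0.2) = -0.04264

D_KL(Q||P) = 0.61466 - 0.04264 + 0.23258 - 0.03986 - 0.04264 = 0.72210 ≈ 0.7221 bits

These are NOT equal (difference: 0.6686 bits). KL divergence is asymmetric: D_KL(P||Q) ≠ D_KL(Q||P) in general.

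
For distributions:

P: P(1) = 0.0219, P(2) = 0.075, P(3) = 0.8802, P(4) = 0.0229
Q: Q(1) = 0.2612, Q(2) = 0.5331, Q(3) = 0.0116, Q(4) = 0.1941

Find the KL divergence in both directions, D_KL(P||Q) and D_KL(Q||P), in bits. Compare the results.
D_KL(P||Q) = 5.1363 bits, D_KL(Q||P) = 2.9685 bits. D_KL(P||Q) is larger than D_KL(Q||P) by 2.1678 bits; the two directions differ.

D_KL(P||Q) = Σ P(x) log₂(P(x)/Q(x))

Computing term by term:
  P(1)·log₂(P(1)/Q(1)) = 0.0219·log₂(0.0219/0.2612) = -0.07832
  P(2)·log₂(P(2)/Q(2)) = 0.075·log₂(0.075/0.5331) = -0.21221
  P(3)·log₂(P(3)/Q(3)) = 0.8802·log₂(0.8802/0.0116) = 5.49741
  P(4)·log₂(P(4)/Q(4)) = 0.0229·log₂(0.0229/0.1941) = -0.07061

D_KL(P||Q) = -0.07832 - 0.21221 + 5.49741 - 0.07061 = 5.13627 ≈ 5.1363 bits

D_KL(Q||P) = Σ Q(x) log₂(Q(x)/P(x))

Computing term by term:
  Q(1)·log₂(Q(1)/P(1)) = 0.2612·log₂(0.2612/0.0219) = 0.93409
  Q(2)·log₂(Q(2)/P(2)) = 0.5331·log₂(0.5331/0.075) = 1.50838
  Q(3)·log₂(Q(3)/P(3)) = 0.0116·log₂(0.0116/0.8802) = -0.07245
  Q(4)·log₂(Q(4)/P(4)) = 0.1941·log₂(0.1941/0.0229) = 0.59848

D_KL(Q||P) = 0.93409 + 1.50838 - 0.07245 + 0.59848 = 2.96850 ≈ 2.9685 bits

These are NOT equal (difference: 2.1678 bits). KL divergence is asymmetric: D_KL(P||Q) ≠ D_KL(Q||P) in general.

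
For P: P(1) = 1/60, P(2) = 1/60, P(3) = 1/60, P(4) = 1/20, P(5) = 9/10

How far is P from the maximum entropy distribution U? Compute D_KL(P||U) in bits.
1.6737 bits

U(i) = 1/5 for all i

D_KL(P||U) = Σ P(x) log₂(P(x) / (1/5))
           = Σ P(x) log₂(P(x)) + log₂(5)
           = log₂(5) - H(P)

H(P) = -Σ P(x) log₂(P(x)):
  -P(1)·log₂(P(1)) = -(1/60)·log₂(1/60) = 0.09845
  -P(2)·log₂(P(2)) = -(1/60)·log₂(1/60) = 0.09845
  -P(3)·log₂(P(3)) = -(1/60)·log₂(1/60) = 0.09845
  -P(4)·log₂(P(4)) = -(1/20)·log₂(1/20) = 0.21610
  -P(5)·log₂(P(5)) = -(9/10)·log₂(9/10) = 0.13680
H(P) = 0.09845 + 0.09845 + 0.09845 + 0.21610 + 0.13680 = 0.64825 bits

log₂(5) = 2.32193 bits

D_KL(P||U) = 2.32193 - 0.64825 = 1.67368 ≈ 1.6737 bits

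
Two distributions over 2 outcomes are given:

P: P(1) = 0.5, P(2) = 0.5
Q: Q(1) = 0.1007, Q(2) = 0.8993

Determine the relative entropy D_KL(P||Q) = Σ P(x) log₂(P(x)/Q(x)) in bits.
0.7325 bits

D_KL(P||Q) = Σ P(x) log₂(P(x)/Q(x))

Computing term by term:
  P(1)·log₂(P(1)/Q(1)) = 0.5·log₂(0.5/0.1007) = 1.15593
  P(2)·log₂(P(2)/Q(2)) = 0.5·log₂(0.5/0.8993) = -0.42344

D_KL(P||Q) = 1.15593 - 0.42344 = 0.73249 ≈ 0.7325 bits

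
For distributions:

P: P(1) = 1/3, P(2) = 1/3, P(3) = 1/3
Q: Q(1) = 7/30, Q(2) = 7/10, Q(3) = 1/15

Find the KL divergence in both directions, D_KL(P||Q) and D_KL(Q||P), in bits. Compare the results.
D_KL(P||Q) = 0.5887 bits, D_KL(Q||P) = 0.4744 bits. D_KL(P||Q) is larger than D_KL(Q||P) by 0.1143 bits; the two directions differ.

D_KL(P||Q) = Σ P(x) log₂(P(x)/Q(x))

Computing term by term:
  P(1)·log₂(P(1)/Q(1)) = (1/3)·log₂((1/3)/(7/30)) = 0.17152
  P(2)·log₂(P(2)/Q(2)) = (1/3)·log₂((1/3)/(7/10)) = -0.35680
  P(3)·log₂(P(3)/Q(3)) = (1/3)·log₂((1/3)/(1/15)) = 0.77398

D_KL(P||Q) = 0.17152 - 0.35680 + 0.77398 = 0.58870 ≈ 0.5887 bits

D_KL(Q||P) = Σ Q(x) log₂(Q(x)/P(x))

Computing term by term:
  Q(1)·log₂(Q(1)/P(1)) = (7/30)·log₂((7/30)/(1/3)) = -0.12007
  Q(2)·log₂(Q(2)/P(2)) = (7/10)·log₂((7/10)/(1/3)) = 0.74927
  Q(3)·log₂(Q(3)/P(3)) = (1/15)·log₂((1/15)/(1/3)) = -0.15480

D_KL(Q||P) = -0.12007 + 0.74927 - 0.15480 = 0.47440 ≈ 0.4744 bits

These are NOT equal (difference: 0.1143 bits). KL divergence is asymmetric: D_KL(P||Q) ≠ D_KL(Q||P) in general.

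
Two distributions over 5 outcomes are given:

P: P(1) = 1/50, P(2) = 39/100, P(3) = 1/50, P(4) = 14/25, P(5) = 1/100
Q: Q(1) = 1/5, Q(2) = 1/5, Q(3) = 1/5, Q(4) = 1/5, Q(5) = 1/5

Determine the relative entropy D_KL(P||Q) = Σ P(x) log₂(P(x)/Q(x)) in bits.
1.0315 bits

D_KL(P||Q) = Σ P(x) log₂(P(x)/Q(x))

Computing term by term:
  P(1)·log₂(P(1)/Q(1)) = (1/50)·log₂((1/50)/(1/5)) = -0.06644
  P(2)·log₂(P(2)/Q(2)) = (39/100)·log₂((39/100)/(1/5)) = 0.37575
  P(3)·log₂(P(3)/Q(3)) = (1/50)·log₂((1/50)/(1/5)) = -0.06644
  P(4)·log₂(P(4)/Q(4)) = (14/25)·log₂((14/25)/(1/5)) = 0.83184
  P(5)·log₂(P(5)/Q(5)) = (1/100)·log₂((1/100)/(1/5)) = -0.04322

D_KL(P||Q) = -0.06644 + 0.37575 - 0.06644 + 0.83184 - 0.04322 = 1.03149 ≈ 1.0315 bits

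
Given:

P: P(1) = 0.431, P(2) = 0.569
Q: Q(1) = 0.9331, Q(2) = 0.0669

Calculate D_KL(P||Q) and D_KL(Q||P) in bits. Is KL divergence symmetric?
D_KL(P||Q) = 1.2770 bits, D_KL(Q||P) = 0.8332 bits. No, KL divergence is not symmetric.

D_KL(P||Q) = Σ P(x) log₂(P(x)/Q(x))

Computing term by term:
  P(1)·log₂(P(1)/Q(1)) = 0.431·log₂(0.431/0.9331) = -0.48028
  P(2)·log₂(P(2)/Q(2)) = 0.569·log₂(0.569/0.0669) = 1.75727

D_KL(P||Q) = -0.48028 + 1.75727 = 1.27699 ≈ 1.2770 bits

D_KL(Q||P) = Σ Q(x) log₂(Q(x)/P(x))

Computing term by term:
  Q(1)·log₂(Q(1)/P(1)) = 0.9331·log₂(0.9331/0.431) = 1.03979
  Q(2)·log₂(Q(2)/P(2)) = 0.0669·log₂(0.0669/0.569) = -0.20661

D_KL(Q||P) = 1.03979 - 0.20661 = 0.83318 ≈ 0.8332 bits

These are NOT equal (difference: 0.4438 bits). KL divergence is asymmetric: D_KL(P||Q) ≠ D_KL(Q||P) in general.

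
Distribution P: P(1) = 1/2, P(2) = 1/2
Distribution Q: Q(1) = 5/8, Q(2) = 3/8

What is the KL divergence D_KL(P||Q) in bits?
0.0466 bits

D_KL(P||Q) = Σ P(x) log₂(P(x)/Q(x))

Computing term by term:
  P(1)·log₂(P(1)/Q(1)) = (1/2)·log₂((1/2)/(5/8)) = -0.16096
  P(2)·log₂(P(2)/Q(2)) = (1/2)·log₂((1/2)/(3/8)) = 0.20752

D_KL(P||Q) = -0.16096 + 0.20752 = 0.04656 ≈ 0.0466 bits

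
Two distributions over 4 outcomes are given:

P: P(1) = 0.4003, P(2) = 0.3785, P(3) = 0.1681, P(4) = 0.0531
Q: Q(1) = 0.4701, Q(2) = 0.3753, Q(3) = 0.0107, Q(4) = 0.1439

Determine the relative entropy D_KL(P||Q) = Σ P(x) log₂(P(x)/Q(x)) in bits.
0.5034 bits

D_KL(P||Q) = Σ P(x) log₂(P(x)/Q(x))

Computing term by term:
  P(1)·log₂(P(1)/Q(1)) = 0.4003·log₂(0.4003/0.4701) = -0.09282
  P(2)·log₂(P(2)/Q(2)) = 0.3785·log₂(0.3785/0.3753) = 0.00464
  P(3)·log₂(P(3)/Q(3)) = 0.1681·log₂(0.1681/0.0107) = 0.66797
  P(4)·log₂(P(4)/Q(4)) = 0.0531·log₂(0.0531/0.1439) = -0.07637

D_KL(P||Q) = -0.09282 + 0.00464 + 0.66797 - 0.07637 = 0.50342 ≈ 0.5034 bits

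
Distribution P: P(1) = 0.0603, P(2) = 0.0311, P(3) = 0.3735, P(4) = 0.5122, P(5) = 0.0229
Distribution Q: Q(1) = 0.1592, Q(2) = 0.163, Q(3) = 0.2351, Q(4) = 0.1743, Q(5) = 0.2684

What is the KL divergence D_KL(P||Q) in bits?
0.8059 bits

D_KL(P||Q) = Σ P(x) log₂(P(x)/Q(x))

Computing term by term:
  P(1)·log₂(P(1)/Q(1)) = 0.0603·log₂(0.0603/0.1592) = -0.08446
  P(2)·log₂(P(2)/Q(2)) = 0.0311·log₂(0.0311/0.163) = -0.07433
  P(3)·log₂(P(3)/Q(3)) = 0.3735·log₂(0.3735/0.2351) = 0.24944
  P(4)·log₂(P(4)/Q(4)) = 0.5122·log₂(0.5122/0.1743) = 0.79654
  P(5)·log₂(P(5)/Q(5)) = 0.0229·log₂(0.0229/0.2684) = -0.08132

D_KL(P||Q) = -0.08446 - 0.07433 + 0.24944 + 0.79654 - 0.08132 = 0.80587 ≈ 0.8059 bits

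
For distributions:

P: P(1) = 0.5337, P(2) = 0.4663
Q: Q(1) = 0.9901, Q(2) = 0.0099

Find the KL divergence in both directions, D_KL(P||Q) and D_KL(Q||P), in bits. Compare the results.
D_KL(P||Q) = 2.1157 bits, D_KL(Q||P) = 0.8277 bits. D_KL(P||Q) is larger than D_KL(Q||P) by 1.2880 bits; the two directions differ.

D_KL(P||Q) = Σ P(x) log₂(P(x)/Q(x))

Computing term by term:
  P(1)·log₂(P(1)/Q(1)) = 0.5337·log₂(0.5337/0.9901) = -0.47582
  P(2)·log₂(P(2)/Q(2)) = 0.4663·log₂(0.4663/0.0099) = 2.59155

D_KL(P||Q) = -0.47582 + 2.59155 = 2.11573 ≈ 2.1157 bits

D_KL(Q||P) = Σ Q(x) log₂(Q(x)/P(x))

Computing term by term:
  Q(1)·log₂(Q(1)/P(1)) = 0.9901·log₂(0.9901/0.5337) = 0.88272
  Q(2)·log₂(Q(2)/P(2)) = 0.0099·log₂(0.0099/0.4663) = -0.05502

D_KL(Q||P) = 0.88272 - 0.05502 = 0.82770 ≈ 0.8277 bits

These are NOT equal (difference: 1.2880 bits). KL divergence is asymmetric: D_KL(P||Q) ≠ D_KL(Q||P) in general.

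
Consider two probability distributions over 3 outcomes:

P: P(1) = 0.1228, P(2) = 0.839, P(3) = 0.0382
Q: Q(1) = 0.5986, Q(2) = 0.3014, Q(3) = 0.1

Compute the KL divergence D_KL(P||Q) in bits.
0.9055 bits

D_KL(P||Q) = Σ P(x) log₂(P(x)/Q(x))

Computing term by term:
  P(1)·log₂(P(1)/Q(1)) = 0.1228·log₂(0.1228/0.5986) = -0.28063
  P(2)·log₂(P(2)/Q(2)) = 0.839·log₂(0.839/0.3014) = 1.23920
  P(3)·log₂(P(3)/Q(3)) = 0.0382·log₂(0.0382/0.1) = -0.05304

D_KL(P||Q) = -0.28063 + 1.23920 - 0.05304 = 0.90553 ≈ 0.9055 bits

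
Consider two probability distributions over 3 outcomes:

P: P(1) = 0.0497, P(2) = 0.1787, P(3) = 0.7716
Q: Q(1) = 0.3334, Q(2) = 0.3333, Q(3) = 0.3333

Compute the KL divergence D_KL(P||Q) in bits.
0.6373 bits

D_KL(P||Q) = Σ P(x) log₂(P(x)/Q(x))

Computing term by term:
  P(1)·log₂(P(1)/Q(1)) = 0.0497·log₂(0.0497/0.3334) = -0.13647
  P(2)·log₂(P(2)/Q(2)) = 0.1787·log₂(0.1787/0.3333) = -0.16070
  P(3)·log₂(P(3)/Q(3)) = 0.7716·log₂(0.7716/0.3333) = 0.93443

D_KL(P||Q) = -0.13647 - 0.16070 + 0.93443 = 0.63726 ≈ 0.6373 bits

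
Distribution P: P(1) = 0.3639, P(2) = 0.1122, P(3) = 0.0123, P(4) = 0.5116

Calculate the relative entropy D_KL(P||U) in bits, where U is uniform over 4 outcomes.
0.5425 bits

U(i) = 1/4 for all i

D_KL(P||U) = Σ P(x) log₂(P(x) / (1/4))
           = Σ P(x) log₂(P(x)) + log₂(4)
           = log₂(4) - H(P)

H(P) = -Σ P(x) log₂(P(x)):
  -P(1)·log₂(P(1)) = -(0.3639)·log₂(0.3639) = 0.53071
  -P(2)·log₂(P(2)) = -(0.1122)·log₂(0.1122) = 0.35409
  -P(3)·log₂(P(3)) = -(0.0123)·log₂(0.0123) = 0.07805
  -P(4)·log₂(P(4)) = -(0.5116)·log₂(0.5116) = 0.49467
H(P) = 0.53071 + 0.35409 + 0.07805 + 0.49467 = 1.45752 bits

log₂(4) = 2.00000 bits

D_KL(P||U) = 2.00000 - 1.45752 = 0.54248 ≈ 0.5425 bits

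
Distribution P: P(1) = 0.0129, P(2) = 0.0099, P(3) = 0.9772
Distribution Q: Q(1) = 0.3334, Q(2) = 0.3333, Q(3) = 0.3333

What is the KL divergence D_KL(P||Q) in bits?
1.4057 bits

D_KL(P||Q) = Σ P(x) log₂(P(x)/Q(x))

Computing term by term:
  P(1)·log₂(P(1)/Q(1)) = 0.0129·log₂(0.0129/0.3334) = -0.06052
  P(2)·log₂(P(2)/Q(2)) = 0.0099·log₂(0.0099/0.3333) = -0.05023
  P(3)·log₂(P(3)/Q(3)) = 0.9772·log₂(0.9772/0.3333) = 1.51645

D_KL(P||Q) = -0.06052 - 0.05023 + 1.51645 = 1.40570 ≈ 1.4057 bits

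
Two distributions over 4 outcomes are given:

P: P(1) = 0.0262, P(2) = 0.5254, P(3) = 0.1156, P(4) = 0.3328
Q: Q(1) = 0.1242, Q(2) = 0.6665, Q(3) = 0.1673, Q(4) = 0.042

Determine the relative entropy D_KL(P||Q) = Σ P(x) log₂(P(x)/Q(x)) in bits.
0.6930 bits

D_KL(P||Q) = Σ P(x) log₂(P(x)/Q(x))

Computing term by term:
  P(1)·log₂(P(1)/Q(1)) = 0.0262·log₂(0.0262/0.1242) = -0.05882
  P(2)·log₂(P(2)/Q(2)) = 0.5254·log₂(0.5254/0.6665) = -0.18031
  P(3)·log₂(P(3)/Q(3)) = 0.1156·log₂(0.1156/0.1673) = -0.06165
  P(4)·log₂(P(4)/Q(4)) = 0.3328·log₂(0.3328/0.042) = 0.99381

D_KL(P||Q) = -0.05882 - 0.18031 - 0.06165 + 0.99381 = 0.69303 ≈ 0.6930 bits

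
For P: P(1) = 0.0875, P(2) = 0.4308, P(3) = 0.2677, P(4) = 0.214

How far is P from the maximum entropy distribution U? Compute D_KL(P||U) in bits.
0.1841 bits

U(i) = 1/4 for all i

D_KL(P||U) = Σ P(x) log₂(P(x) / (1/4))
           = Σ P(x) log₂(P(x)) + log₂(4)
           = log₂(4) - H(P)

H(P) = -Σ P(x) log₂(P(x)):
  -P(1)·log₂(P(1)) = -(0.0875)·log₂(0.0875) = 0.30753
  -P(2)·log₂(P(2)) = -(0.4308)·log₂(0.4308) = 0.52338
  -P(3)·log₂(P(3)) = -(0.2677)·log₂(0.2677) = 0.50898
  -P(4)·log₂(P(4)) = -(0.214)·log₂(0.214) = 0.47600
H(P) = 0.30753 + 0.52338 + 0.50898 + 0.47600 = 1.81589 bits

log₂(4) = 2.00000 bits

D_KL(P||U) = 2.00000 - 1.81589 = 0.18411 ≈ 0.1841 bits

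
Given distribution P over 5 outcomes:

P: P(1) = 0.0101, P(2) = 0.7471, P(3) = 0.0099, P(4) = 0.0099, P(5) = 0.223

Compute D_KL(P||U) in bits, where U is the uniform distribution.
1.3261 bits

U(i) = 1/5 for all i

D_KL(P||U) = Σ P(x) log₂(P(x) / (1/5))
           = Σ P(x) log₂(P(x)) + log₂(5)
           = log₂(5) - H(P)

H(P) = -Σ P(x) log₂(P(x)):
  -P(1)·log₂(P(1)) = -(0.0101)·log₂(0.0101) = 0.06696
  -P(2)·log₂(P(2)) = -(0.7471)·log₂(0.7471) = 0.31425
  -P(3)·log₂(P(3)) = -(0.0099)·log₂(0.0099) = 0.06592
  -P(4)·log₂(P(4)) = -(0.0099)·log₂(0.0099) = 0.06592
  -P(5)·log₂(P(5)) = -(0.223)·log₂(0.223) = 0.48277
H(P) = 0.06696 + 0.31425 + 0.06592 + 0.06592 + 0.48277 = 0.99582 bits

log₂(5) = 2.32193 bits

D_KL(P||U) = 2.32193 - 0.99582 = 1.32611 ≈ 1.3261 bits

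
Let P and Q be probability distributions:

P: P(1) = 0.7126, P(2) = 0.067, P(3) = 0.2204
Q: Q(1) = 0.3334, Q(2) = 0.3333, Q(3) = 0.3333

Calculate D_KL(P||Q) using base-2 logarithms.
0.4943 bits

D_KL(P||Q) = Σ P(x) log₂(P(x)/Q(x))

Computing term by term:
  P(1)·log₂(P(1)/Q(1)) = 0.7126·log₂(0.7126/0.3334) = 0.78089
  P(2)·log₂(P(2)/Q(2)) = 0.067·log₂(0.067/0.3333) = -0.15508
  P(3)·log₂(P(3)/Q(3)) = 0.2204·log₂(0.2204/0.3333) = -0.13151

D_KL(P||Q) = 0.78089 - 0.15508 - 0.13151 = 0.49430 ≈ 0.4943 bits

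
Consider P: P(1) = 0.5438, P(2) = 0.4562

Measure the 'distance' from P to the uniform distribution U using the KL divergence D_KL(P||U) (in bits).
0.0055 bits

U(i) = 1/2 for all i

D_KL(P||U) = Σ P(x) log₂(P(x) / (1/2))
           = Σ P(x) log₂(P(x)) + log₂(2)
           = log₂(2) - H(P)

H(P) = -Σ P(x) log₂(P(x)):
  -P(1)·log₂(P(1)) = -(0.5438)·log₂(0.5438) = 0.47792
  -P(2)·log₂(P(2)) = -(0.4562)·log₂(0.4562) = 0.51654
H(P) = 0.47792 + 0.51654 = 0.99446 bits

log₂(2) = 1.00000 bits

D_KL(P||U) = 1.00000 - 0.99446 = 0.00554 ≈ 0.0055 bits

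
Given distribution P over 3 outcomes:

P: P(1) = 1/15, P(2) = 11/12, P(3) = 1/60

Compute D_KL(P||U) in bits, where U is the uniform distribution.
1.1110 bits

U(i) = 1/3 for all i

D_KL(P||U) = Σ P(x) log₂(P(x) / (1/3))
           = Σ P(x) log₂(P(x)) + log₂(3)
           = log₂(3) - H(P)

H(P) = -Σ P(x) log₂(P(x)):
  -P(1)·log₂(P(1)) = -(1/15)·log₂(1/15) = 0.26046
  -P(2)·log₂(P(2)) = -(11/12)·log₂(11/12) = 0.11507
  -P(3)·log₂(P(3)) = -(1/60)·log₂(1/60) = 0.09845
H(P) = 0.26046 + 0.11507 + 0.09845 = 0.47398 bits

log₂(3) = 1.58496 bits

D_KL(P||U) = 1.58496 - 0.47398 = 1.11098 ≈ 1.1110 bits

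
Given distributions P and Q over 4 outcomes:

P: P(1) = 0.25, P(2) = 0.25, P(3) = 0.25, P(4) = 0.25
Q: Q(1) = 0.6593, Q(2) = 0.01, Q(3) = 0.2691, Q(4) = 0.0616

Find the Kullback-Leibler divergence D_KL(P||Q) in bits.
1.2899 bits

D_KL(P||Q) = Σ P(x) log₂(P(x)/Q(x))

Computing term by term:
  P(1)·log₂(P(1)/Q(1)) = 0.25·log₂(0.25/0.6593) = -0.34975
  P(2)·log₂(P(2)/Q(2)) = 0.25·log₂(0.25/0.01) = 1.16096
  P(3)·log₂(P(3)/Q(3)) = 0.25·log₂(0.25/0.2691) = -0.02655
  P(4)·log₂(P(4)/Q(4)) = 0.25·log₂(0.25/0.0616) = 0.50523

D_KL(P||Q) = -0.34975 + 1.16096 - 0.02655 + 0.50523 = 1.28989 ≈ 1.2899 bits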